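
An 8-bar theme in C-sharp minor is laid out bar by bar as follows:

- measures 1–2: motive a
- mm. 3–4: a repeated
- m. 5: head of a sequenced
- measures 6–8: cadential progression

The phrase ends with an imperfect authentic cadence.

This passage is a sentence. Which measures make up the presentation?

measures 1–4

The presentation of a sentence is the basic idea (bars 1-2) plus its repetition (bars 3–4); the presentation is therefore measures 1–4.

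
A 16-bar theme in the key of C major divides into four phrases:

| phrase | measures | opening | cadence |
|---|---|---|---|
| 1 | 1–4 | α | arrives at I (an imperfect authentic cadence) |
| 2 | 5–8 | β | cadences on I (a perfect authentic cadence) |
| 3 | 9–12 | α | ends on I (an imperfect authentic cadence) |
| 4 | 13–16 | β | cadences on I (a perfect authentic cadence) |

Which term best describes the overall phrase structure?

The cadence pattern IAC–PAC–IAC–PAC is weak–strong twice, and phrases 3–4 restate phrases 1–2: a period heard twice, not a double period (which would end weakly at phrase 2).

repeated period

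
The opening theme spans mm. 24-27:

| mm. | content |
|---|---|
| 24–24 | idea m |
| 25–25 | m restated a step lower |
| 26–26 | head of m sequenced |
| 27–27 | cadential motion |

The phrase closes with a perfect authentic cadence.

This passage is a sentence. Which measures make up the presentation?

measures 24–25

The presentation of a sentence is the basic idea (measure 24) plus its repetition (bar 25); the presentation is therefore mm. 24-25.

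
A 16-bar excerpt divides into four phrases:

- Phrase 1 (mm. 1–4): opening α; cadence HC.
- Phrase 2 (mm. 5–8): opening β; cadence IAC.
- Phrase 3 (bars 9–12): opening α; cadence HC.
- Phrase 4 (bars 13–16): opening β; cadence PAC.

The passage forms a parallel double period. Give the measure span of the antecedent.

In a double period the four phrases pair into a large antecedent (phrases 1–2, ending imperfect authentic cadence) and a large consequent (phrases 3–4, ending perfect authentic cadence). The antecedent spans mm. 1–8.

measures 1–8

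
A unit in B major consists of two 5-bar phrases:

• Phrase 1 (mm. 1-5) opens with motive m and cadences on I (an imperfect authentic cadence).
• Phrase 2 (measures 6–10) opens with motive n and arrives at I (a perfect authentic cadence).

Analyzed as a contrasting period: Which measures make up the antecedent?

measures 1–5

The antecedent is the phrase ending with the weaker cadence (imperfect authentic cadence, phrase 1) and the consequent the one ending more conclusively (perfect authentic cadence, phrase 2); the antecedent is mm. 1–5.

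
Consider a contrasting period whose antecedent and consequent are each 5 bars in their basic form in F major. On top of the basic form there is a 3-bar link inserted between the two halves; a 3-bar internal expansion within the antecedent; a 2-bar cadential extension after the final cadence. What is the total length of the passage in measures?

Basic contrasting period: 5 + 5 = 10 bars.
10 (basic form) + 3 (link) + 3 (internal expansion) + 2 (cadential extension) = 18.

18 measures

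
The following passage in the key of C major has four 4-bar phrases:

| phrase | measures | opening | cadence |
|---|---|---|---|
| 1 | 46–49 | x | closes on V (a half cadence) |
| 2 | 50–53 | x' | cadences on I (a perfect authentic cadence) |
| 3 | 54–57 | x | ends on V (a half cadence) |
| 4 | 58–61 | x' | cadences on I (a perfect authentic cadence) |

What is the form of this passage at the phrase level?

repeated period

The cadence pattern HC–PAC–HC–PAC is weak–strong twice, and phrases 3–4 restate phrases 1–2: a period heard twice, not a double period (which would end weakly at phrase 2).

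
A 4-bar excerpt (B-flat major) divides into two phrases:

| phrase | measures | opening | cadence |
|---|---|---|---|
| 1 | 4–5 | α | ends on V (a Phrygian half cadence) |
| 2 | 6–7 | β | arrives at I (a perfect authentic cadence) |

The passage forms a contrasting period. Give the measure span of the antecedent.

measures 4–5

The phrase ending with the weaker cadence (Phrygian half cadence) is the antecedent; the one ending more conclusively (perfect authentic cadence) is the consequent. The antecedent is measures 4–5.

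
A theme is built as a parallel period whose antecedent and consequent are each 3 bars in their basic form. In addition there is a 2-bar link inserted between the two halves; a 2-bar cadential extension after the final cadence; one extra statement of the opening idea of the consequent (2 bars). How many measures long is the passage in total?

12 measures

Basic parallel period: 3 + 3 = 6 bars.
6 (basic form) + 2 (link) + 2 (cadential extension) + 2 (extra statement) = 12.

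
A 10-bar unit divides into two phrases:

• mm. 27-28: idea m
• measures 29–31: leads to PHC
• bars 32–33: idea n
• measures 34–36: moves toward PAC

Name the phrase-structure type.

contrasting period

Phrase 1 ends with a Phrygian half cadence (weaker) and phrase 2 with a perfect authentic cadence (stronger): antecedent + consequent = a period.
The two phrases open with different material (m / n), so the period is contrasting.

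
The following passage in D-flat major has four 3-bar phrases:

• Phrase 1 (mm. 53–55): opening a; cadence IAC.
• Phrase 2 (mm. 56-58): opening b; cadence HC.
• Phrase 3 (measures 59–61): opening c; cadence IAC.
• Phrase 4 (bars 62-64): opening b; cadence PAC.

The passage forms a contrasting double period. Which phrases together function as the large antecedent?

phrases 1 and 2

In a double period the first pair of phrases (ending half cadence) is the large antecedent and the second pair (ending perfect authentic cadence) is the large consequent; the antecedent is phrases 1 and 2.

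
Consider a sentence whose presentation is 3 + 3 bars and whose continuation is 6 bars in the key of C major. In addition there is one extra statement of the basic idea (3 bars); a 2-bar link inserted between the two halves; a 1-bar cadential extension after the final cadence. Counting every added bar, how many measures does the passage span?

Basic sentence: 3 + 3 + 6 = 12 bars.
12 (basic form) + 3 (extra statement) + 2 (link) + 1 (cadential extension) = 18.

18 measures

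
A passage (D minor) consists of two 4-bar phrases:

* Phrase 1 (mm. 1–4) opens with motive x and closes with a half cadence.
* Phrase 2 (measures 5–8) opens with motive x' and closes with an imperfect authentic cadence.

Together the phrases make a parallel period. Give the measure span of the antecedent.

The phrase ending with the weaker cadence (half cadence) is the antecedent; the one ending more conclusively (imperfect authentic cadence) is the consequent. The antecedent is measures 1–4.

measures 1–4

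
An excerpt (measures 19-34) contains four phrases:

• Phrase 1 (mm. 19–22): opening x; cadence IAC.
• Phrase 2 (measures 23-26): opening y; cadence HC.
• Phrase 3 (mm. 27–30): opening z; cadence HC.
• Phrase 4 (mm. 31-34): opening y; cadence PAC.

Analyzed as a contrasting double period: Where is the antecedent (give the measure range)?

measures 19–26

In a double period the four phrases pair into a large antecedent (phrases 1–2, ending half cadence) and a large consequent (phrases 3–4, ending perfect authentic cadence). The antecedent spans mm. 19–26.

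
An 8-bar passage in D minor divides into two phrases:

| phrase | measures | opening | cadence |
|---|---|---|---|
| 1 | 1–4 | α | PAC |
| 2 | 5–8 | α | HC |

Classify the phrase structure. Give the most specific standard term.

phrase group

The second phrase closes with a half cadence, which is not stronger than the first phrase's perfect authentic cadence; without a weak→strong cadential pair there is no antecedent–consequent relationship, so this is a phrase group rather than a period.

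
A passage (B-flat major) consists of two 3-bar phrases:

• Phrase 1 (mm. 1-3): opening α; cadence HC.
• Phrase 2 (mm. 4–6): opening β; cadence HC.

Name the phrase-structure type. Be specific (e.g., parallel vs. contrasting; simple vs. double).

The second phrase closes with a half cadence, which is not stronger than the first phrase's half cadence; without a weak→strong cadential pair there is no antecedent–consequent relationship, so this is a phrase group rather than a period.

phrase group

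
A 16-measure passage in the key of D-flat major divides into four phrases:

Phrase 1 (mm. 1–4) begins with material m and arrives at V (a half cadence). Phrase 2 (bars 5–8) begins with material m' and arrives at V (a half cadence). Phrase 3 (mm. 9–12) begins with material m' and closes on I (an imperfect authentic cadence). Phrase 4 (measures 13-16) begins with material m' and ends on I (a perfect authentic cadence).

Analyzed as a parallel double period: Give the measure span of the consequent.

measures 9–16

In a double period the four phrases pair into a large antecedent (phrases 1–2, ending half cadence) and a large consequent (phrases 3–4, ending perfect authentic cadence). The consequent spans bars 9–16.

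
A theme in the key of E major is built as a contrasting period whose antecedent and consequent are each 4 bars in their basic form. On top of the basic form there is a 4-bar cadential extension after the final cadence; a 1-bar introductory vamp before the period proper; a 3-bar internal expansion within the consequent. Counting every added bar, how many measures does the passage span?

Basic contrasting period: 4 + 4 = 8 bars.
8 (basic form) + 4 (cadential extension) + 1 (introduction) + 3 (internal expansion) = 16.

16 measures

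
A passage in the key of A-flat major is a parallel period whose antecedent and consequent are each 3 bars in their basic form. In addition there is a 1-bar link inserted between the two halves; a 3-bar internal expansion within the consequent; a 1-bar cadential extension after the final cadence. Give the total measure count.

Basic parallel period: 3 + 3 = 6 bars.
6 (basic form) + 1 (link) + 3 (internal expansion) + 1 (cadential extension) = 11.

11 measures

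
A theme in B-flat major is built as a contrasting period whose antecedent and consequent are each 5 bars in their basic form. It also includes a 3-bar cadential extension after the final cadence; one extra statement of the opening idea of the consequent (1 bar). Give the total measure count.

14 measures

Basic contrasting period: 5 + 5 = 10 bars.
10 (basic form) + 3 (cadential extension) + 1 (extra statement) = 14.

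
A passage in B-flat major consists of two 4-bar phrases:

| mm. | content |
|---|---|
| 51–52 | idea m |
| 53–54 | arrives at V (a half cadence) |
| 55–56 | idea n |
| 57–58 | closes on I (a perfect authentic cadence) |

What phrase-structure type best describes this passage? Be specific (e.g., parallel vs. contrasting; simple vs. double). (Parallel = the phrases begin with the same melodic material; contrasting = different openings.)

Phrase 1 ends with a half cadence (weaker) and phrase 2 with a perfect authentic cadence (stronger): antecedent + consequent = a period.
The two phrases open with different material (m / n), so the period is contrasting.

contrasting period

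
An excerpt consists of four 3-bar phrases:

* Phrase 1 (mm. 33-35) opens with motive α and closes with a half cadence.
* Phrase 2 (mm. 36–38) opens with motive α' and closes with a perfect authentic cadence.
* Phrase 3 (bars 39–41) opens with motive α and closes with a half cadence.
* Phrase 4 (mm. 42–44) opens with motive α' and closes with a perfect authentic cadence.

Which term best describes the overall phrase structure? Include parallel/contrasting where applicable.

The cadence pattern HC–PAC–HC–PAC is weak–strong twice, and phrases 3–4 restate phrases 1–2: a period heard twice, not a double period (which would end weakly at phrase 2).

repeated period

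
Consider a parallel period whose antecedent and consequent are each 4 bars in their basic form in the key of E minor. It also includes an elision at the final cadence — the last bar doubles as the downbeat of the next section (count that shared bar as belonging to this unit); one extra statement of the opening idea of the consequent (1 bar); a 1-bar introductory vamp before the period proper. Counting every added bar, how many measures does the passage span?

Basic parallel period: 4 + 4 = 8 bars.
8 (basic form) + 1 (extra statement) + 1 (introduction) = 10.
The elision shares a bar with the next section but does not change this unit's count.

10 measures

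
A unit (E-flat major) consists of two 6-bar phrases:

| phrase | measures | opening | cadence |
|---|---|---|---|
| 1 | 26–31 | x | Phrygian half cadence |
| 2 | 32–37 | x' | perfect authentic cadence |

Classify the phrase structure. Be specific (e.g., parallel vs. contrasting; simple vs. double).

Phrase 1 ends with a Phrygian half cadence (weaker) and phrase 2 with a perfect authentic cadence (stronger): antecedent + consequent = a period.
The two phrases open with the same material (x / x'), so the period is parallel.

parallel period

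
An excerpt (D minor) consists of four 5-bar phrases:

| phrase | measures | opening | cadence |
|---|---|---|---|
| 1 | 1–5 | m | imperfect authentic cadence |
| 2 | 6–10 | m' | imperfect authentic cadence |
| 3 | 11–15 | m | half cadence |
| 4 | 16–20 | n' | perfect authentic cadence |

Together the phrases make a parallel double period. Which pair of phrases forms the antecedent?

In a double period the first pair of phrases (ending imperfect authentic cadence) is the large antecedent and the second pair (ending perfect authentic cadence) is the large consequent; the antecedent is phrases 1 and 2.

phrases 1 and 2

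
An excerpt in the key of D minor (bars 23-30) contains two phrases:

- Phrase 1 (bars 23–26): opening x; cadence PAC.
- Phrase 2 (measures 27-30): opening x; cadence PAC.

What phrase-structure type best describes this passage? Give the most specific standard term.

Both phrases have the same opening (x) and the same cadence (perfect authentic cadence): the second is a restatement, not a consequent, so this is a repeated phrase rather than a period.

repeated phrase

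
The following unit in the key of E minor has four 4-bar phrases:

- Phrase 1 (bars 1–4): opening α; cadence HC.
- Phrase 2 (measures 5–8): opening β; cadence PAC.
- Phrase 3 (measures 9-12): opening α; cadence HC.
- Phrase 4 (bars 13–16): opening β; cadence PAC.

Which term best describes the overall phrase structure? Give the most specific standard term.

repeated period

The cadence pattern HC–PAC–HC–PAC is weak–strong twice, and phrases 3–4 restate phrases 1–2: a period heard twice, not a double period (which would end weakly at phrase 2).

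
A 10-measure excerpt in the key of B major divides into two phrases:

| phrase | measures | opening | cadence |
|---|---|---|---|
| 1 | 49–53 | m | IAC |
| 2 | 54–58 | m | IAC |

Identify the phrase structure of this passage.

repeated phrase

Both phrases have the same opening (m) and the same cadence (imperfect authentic cadence): the second is a restatement, not a consequent, so this is a repeated phrase rather than a period.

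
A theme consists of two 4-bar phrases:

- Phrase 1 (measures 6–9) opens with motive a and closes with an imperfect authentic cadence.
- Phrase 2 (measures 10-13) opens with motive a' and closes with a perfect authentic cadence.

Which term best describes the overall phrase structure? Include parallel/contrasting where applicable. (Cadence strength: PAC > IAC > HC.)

Phrase 1 ends with an imperfect authentic cadence (weaker) and phrase 2 with a perfect authentic cadence (stronger): antecedent + consequent = a period.
The two phrases open with the same material (a / a'), so the period is parallel.

parallel period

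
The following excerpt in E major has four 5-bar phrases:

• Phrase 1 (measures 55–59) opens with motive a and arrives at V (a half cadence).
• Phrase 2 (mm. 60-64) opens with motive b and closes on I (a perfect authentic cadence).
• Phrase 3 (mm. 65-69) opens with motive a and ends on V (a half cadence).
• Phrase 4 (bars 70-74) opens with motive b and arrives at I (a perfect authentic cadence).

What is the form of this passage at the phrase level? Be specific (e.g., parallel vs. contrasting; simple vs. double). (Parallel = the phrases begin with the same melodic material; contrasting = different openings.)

repeated period

The cadence pattern HC–PAC–HC–PAC is weak–strong twice, and phrases 3–4 restate phrases 1–2: a period heard twice, not a double period (which would end weakly at phrase 2).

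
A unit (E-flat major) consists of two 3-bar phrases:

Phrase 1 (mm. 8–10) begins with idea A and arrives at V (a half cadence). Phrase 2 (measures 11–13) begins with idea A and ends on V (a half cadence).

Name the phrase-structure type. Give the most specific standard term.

Both phrases have the same opening (A) and the same cadence (half cadence): the second is a restatement, not a consequent, so this is a repeated phrase rather than a period.

repeated phrase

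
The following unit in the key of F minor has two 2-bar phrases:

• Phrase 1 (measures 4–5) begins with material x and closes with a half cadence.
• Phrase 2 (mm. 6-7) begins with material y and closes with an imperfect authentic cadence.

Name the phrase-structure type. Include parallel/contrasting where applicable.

Phrase 1 ends with a half cadence (weaker) and phrase 2 with an imperfect authentic cadence (stronger): antecedent + consequent = a period.
The two phrases open with different material (x / y), so the period is contrasting.

contrasting period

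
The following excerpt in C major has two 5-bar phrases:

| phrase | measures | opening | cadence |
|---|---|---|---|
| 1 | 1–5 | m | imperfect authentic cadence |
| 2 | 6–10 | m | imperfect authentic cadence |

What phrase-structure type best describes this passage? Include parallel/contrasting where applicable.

repeated phrase

Both phrases have the same opening (m) and the same cadence (imperfect authentic cadence): the second is a restatement, not a consequent, so this is a repeated phrase rather than a period.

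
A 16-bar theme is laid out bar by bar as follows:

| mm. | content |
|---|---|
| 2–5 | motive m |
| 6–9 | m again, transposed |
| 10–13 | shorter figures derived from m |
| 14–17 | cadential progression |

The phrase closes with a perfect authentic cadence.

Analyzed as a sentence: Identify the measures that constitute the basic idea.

The presentation of a sentence is the basic idea (bars 2–5) plus its repetition (bars 6–9); the basic idea is therefore mm. 2–5.

measures 2–5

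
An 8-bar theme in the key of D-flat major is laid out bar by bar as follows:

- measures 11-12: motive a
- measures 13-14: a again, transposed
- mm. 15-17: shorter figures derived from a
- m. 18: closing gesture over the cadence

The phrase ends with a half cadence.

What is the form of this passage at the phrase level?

sentence

Basic idea (mm. 11–12) + its repetition (mm. 13-14) form the presentation; fragmentation and cadence (measures 15–18) form the continuation — the 8-bar whole is a sentence.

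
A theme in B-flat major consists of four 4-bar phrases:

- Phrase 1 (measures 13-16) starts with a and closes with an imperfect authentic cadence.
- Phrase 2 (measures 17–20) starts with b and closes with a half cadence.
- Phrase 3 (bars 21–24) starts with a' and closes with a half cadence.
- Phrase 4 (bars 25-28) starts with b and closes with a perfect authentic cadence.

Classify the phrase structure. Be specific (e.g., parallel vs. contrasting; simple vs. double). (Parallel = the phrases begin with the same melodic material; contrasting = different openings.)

parallel double period

Four phrases in two halves: the first half (measures 13–20) ends with a half cadence, the second (mm. 21-28) with a perfect authentic cadence — a large antecedent–consequent pair, i.e. a double period.
Phrase 3 begins with the same material as phrase 1, making it parallel.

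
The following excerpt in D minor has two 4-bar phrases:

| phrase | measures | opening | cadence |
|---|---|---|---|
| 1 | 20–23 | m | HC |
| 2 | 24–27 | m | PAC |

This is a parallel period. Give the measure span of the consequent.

measures 24–27

The phrase ending with the weaker cadence (half cadence) is the antecedent; the one ending more conclusively (perfect authentic cadence) is the consequent. The consequent is measures 24–27.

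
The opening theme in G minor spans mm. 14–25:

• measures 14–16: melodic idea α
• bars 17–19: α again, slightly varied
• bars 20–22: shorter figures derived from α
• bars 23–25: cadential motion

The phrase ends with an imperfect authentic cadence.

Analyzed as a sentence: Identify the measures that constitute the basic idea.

The presentation of a sentence is the basic idea (bars 14-16) plus its repetition (mm. 17–19); the basic idea is therefore measures 14–16.

measures 14–16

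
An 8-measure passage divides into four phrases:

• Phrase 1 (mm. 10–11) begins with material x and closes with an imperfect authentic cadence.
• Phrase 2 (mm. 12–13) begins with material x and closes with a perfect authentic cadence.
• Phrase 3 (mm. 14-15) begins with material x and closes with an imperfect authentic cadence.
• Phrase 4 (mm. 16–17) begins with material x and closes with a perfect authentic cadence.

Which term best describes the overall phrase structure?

The cadence pattern IAC–PAC–IAC–PAC is weak–strong twice, and phrases 3–4 restate phrases 1–2: a period heard twice, not a double period (which would end weakly at phrase 2).

repeated period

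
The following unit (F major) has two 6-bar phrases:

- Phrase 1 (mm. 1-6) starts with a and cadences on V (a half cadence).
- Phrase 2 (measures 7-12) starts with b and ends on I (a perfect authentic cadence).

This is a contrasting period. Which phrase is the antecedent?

phrase 1

The phrase ending with the weaker cadence (half cadence) is the antecedent; the one ending more conclusively (perfect authentic cadence) is the consequent. The antecedent is phrase 1.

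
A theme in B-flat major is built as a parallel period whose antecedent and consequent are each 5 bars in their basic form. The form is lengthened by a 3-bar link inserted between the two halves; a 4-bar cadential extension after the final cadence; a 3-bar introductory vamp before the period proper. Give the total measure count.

20 measures

Basic parallel period: 5 + 5 = 10 bars.
10 (basic form) + 3 (link) + 4 (cadential extension) + 3 (introduction) = 20.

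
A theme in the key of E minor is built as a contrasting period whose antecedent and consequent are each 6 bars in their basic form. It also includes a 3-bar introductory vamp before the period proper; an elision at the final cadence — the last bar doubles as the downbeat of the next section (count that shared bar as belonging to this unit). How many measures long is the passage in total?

15 measures

Basic contrasting period: 6 + 6 = 12 bars.
12 (basic form) + 3 (introduction) = 15.
The elision shares a bar with the next section but does not change this unit's count.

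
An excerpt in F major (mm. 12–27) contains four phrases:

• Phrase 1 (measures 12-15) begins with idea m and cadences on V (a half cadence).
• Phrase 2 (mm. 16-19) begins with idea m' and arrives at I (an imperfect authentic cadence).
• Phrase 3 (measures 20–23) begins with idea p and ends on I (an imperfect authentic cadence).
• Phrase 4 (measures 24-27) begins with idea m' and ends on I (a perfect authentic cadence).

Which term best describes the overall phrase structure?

Four phrases in two halves: the first half (mm. 12–19) ends with an imperfect authentic cadence, the second (mm. 20–27) with a perfect authentic cadence — a large antecedent–consequent pair, i.e. a double period.
Phrase 3 begins with different material from phrase 1, making it contrasting.

contrasting double period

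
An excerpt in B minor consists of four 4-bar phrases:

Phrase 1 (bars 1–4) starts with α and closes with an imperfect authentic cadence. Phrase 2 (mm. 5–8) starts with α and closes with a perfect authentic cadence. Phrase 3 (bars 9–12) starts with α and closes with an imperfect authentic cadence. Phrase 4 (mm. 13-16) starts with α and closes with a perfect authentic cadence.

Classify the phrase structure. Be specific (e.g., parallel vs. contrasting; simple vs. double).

The cadence pattern IAC–PAC–IAC–PAC is weak–strong twice, and phrases 3–4 restate phrases 1–2: a period heard twice, not a double period (which would end weakly at phrase 2).

repeated period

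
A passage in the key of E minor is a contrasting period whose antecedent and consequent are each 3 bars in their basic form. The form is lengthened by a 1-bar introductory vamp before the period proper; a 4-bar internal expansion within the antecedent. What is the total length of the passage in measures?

Basic contrasting period: 3 + 3 = 6 bars.
6 (basic form) + 1 (introduction) + 4 (internal expansion) = 11.

11 measures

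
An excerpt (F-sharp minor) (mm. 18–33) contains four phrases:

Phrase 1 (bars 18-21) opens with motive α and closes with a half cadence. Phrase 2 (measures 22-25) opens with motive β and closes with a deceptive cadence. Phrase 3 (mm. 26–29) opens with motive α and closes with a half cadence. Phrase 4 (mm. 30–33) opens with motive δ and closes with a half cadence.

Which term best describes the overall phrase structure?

Phrase 4 ends with a half cadence, no stronger than phrase 2's deceptive cadence, so the four phrases do not form a double period; nor do phrases 3–4 duplicate 1–2, so it is not a repeated period. With no phrase reaching a conclusive cadence, the passage is a phrase group.

phrase group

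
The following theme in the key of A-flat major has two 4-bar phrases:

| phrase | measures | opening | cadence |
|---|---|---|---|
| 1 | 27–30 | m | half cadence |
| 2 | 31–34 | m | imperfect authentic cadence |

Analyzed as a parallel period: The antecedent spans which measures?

measures 27–30

The antecedent is the phrase ending with the weaker cadence (half cadence, phrase 1) and the consequent the one ending more conclusively (imperfect authentic cadence, phrase 2); the antecedent is mm. 27-30.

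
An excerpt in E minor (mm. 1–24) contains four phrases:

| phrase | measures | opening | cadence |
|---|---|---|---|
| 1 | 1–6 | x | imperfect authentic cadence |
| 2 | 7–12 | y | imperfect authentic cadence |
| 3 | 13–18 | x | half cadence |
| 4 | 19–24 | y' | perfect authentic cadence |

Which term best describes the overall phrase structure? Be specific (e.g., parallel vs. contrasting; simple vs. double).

Four phrases in two halves: the first half (mm. 1–12) ends with an imperfect authentic cadence, the second (mm. 13–24) with a perfect authentic cadence — a large antecedent–consequent pair, i.e. a double period.
Phrase 3 begins with the same material as phrase 1, making it parallel.

parallel double period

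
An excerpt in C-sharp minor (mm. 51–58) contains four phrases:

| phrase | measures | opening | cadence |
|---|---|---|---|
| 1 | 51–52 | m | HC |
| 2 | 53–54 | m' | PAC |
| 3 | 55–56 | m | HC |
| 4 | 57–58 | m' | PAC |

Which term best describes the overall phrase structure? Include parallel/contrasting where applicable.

repeated period

The cadence pattern HC–PAC–HC–PAC is weak–strong twice, and phrases 3–4 restate phrases 1–2: a period heard twice, not a double period (which would end weakly at phrase 2).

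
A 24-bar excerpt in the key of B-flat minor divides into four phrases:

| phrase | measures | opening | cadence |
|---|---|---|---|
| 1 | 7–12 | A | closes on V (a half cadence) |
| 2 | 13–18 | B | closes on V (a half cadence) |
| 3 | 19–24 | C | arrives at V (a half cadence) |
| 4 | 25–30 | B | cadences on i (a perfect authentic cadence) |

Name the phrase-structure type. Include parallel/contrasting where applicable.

Four phrases in two halves: the first half (measures 7–18) ends with a half cadence, the second (bars 19–30) with a perfect authentic cadence — a large antecedent–consequent pair, i.e. a double period.
Phrase 3 begins with different material from phrase 1, making it contrasting.

contrasting double period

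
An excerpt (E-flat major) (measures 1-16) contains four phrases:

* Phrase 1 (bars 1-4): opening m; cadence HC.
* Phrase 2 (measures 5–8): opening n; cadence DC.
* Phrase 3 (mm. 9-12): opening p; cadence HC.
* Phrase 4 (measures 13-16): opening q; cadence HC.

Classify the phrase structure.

phrase group

Phrase 4 ends with a half cadence, no stronger than phrase 2's deceptive cadence, so the four phrases do not form a double period; nor do phrases 3–4 duplicate 1–2, so it is not a repeated period. With no phrase reaching a conclusive cadence, the passage is a phrase group.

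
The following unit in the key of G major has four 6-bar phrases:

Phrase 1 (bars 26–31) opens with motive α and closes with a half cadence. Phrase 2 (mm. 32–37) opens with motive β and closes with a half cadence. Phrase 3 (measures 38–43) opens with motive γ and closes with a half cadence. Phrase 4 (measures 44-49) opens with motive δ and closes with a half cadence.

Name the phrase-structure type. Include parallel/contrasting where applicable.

phrase group

Phrase 4 ends with a half cadence, no stronger than phrase 2's half cadence, so the four phrases do not form a double period; nor do phrases 3–4 duplicate 1–2, so it is not a repeated period. With no phrase reaching a conclusive cadence, the passage is a phrase group.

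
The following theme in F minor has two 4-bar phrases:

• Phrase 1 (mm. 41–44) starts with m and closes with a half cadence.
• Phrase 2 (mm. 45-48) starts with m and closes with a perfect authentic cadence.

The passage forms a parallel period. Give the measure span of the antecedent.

The antecedent is the phrase ending with the weaker cadence (half cadence, phrase 1) and the consequent the one ending more conclusively (perfect authentic cadence, phrase 2); the antecedent is mm. 41–44.

measures 41–44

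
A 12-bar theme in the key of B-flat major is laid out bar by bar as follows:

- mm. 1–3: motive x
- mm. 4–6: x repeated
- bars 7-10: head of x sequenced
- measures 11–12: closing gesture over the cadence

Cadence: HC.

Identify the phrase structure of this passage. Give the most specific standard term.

Basic idea (mm. 1–3) + its repetition (mm. 4–6) form the presentation; fragmentation and cadence (mm. 7–12) form the continuation — the 12-bar whole is a sentence.

sentence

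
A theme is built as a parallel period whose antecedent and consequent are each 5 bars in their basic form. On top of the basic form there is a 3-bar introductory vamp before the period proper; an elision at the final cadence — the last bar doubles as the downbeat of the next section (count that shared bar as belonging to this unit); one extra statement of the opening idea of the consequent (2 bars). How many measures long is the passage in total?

15 measures

Basic parallel period: 5 + 5 = 10 bars.
10 (basic form) + 3 (introduction) + 2 (extra statement) = 15.
The elision shares a bar with the next section but does not change this unit's count.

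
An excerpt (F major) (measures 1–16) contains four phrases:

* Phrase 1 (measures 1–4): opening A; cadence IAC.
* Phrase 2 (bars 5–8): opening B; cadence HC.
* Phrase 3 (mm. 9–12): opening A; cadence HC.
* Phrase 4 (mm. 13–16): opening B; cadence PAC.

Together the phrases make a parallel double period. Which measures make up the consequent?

In a double period the first pair of phrases (ending half cadence) is the large antecedent and the second pair (ending perfect authentic cadence) is the large consequent; the consequent is measures 9–16.

measures 9–16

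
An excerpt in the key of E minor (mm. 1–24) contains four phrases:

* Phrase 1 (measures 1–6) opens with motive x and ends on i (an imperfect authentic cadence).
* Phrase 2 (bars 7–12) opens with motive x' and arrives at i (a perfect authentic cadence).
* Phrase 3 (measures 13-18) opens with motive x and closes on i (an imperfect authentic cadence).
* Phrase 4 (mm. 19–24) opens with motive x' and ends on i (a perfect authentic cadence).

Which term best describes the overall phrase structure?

repeated period

The cadence pattern IAC–PAC–IAC–PAC is weak–strong twice, and phrases 3–4 restate phrases 1–2: a period heard twice, not a double period (which would end weakly at phrase 2).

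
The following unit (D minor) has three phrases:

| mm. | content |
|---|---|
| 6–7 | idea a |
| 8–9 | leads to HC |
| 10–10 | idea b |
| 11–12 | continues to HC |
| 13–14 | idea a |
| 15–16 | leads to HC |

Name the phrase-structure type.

The final phrase closes with a half cadence, which is not stronger than the preceding half cadence; the 3 phrases lack an overall antecedent–consequent design and so form a phrase group.

phrase group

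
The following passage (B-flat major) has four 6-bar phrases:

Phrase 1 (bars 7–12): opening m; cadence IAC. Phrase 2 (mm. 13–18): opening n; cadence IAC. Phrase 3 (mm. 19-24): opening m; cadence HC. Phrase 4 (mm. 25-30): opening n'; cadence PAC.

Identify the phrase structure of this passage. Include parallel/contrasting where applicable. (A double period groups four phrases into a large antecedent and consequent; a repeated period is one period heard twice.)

parallel double period

Four phrases in two halves: the first half (bars 7–18) ends with an imperfect authentic cadence, the second (bars 19–30) with a perfect authentic cadence — a large antecedent–consequent pair, i.e. a double period.
Phrase 3 begins with the same material as phrase 1, making it parallel.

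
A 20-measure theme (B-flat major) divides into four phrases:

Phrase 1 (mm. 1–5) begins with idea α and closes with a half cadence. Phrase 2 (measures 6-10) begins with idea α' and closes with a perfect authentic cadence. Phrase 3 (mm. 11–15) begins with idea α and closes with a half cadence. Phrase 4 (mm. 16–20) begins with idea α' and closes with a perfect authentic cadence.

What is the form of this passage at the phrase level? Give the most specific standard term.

The cadence pattern HC–PAC–HC–PAC is weak–strong twice, and phrases 3–4 restate phrases 1–2: a period heard twice, not a double period (which would end weakly at phrase 2).

repeated period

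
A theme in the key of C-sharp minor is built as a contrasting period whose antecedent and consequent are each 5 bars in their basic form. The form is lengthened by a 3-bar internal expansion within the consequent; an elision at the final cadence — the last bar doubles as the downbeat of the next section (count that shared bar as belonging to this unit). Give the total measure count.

Basic contrasting period: 5 + 5 = 10 bars.
10 (basic form) + 3 (internal expansion) = 13.
The elision shares a bar with the next section but does not change this unit's count.

13 measures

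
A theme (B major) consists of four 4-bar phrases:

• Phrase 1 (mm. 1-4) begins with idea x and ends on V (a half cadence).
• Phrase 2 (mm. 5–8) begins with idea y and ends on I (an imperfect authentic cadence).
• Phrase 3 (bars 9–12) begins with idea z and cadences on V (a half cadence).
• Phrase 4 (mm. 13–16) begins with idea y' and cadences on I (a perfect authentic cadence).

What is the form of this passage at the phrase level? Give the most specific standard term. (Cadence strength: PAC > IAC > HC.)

Four phrases in two halves: the first half (mm. 1–8) ends with an imperfect authentic cadence, the second (mm. 9–16) with a perfect authentic cadence — a large antecedent–consequent pair, i.e. a double period.
Phrase 3 begins with different material from phrase 1, making it contrasting.

contrasting double period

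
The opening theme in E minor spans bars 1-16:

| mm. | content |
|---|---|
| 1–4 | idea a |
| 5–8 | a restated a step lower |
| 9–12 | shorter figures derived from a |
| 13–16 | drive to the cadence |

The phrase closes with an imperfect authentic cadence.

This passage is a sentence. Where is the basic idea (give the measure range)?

The presentation of a sentence is the basic idea (mm. 1–4) plus its repetition (mm. 5–8); the basic idea is therefore mm. 1–4.

measures 1–4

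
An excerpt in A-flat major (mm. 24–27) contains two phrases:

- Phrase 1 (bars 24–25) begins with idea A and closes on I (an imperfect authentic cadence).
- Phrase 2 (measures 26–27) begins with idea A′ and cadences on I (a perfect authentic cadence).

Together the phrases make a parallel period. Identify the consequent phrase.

The phrase ending with the weaker cadence (imperfect authentic cadence) is the antecedent; the one ending more conclusively (perfect authentic cadence) is the consequent. The consequent is phrase 2.

phrase 2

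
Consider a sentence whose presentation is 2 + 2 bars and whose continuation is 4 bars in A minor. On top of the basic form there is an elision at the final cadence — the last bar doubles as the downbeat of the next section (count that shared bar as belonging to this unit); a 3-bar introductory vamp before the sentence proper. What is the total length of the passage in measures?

Basic sentence: 2 + 2 + 4 = 8 bars.
8 (basic form) + 3 (introduction) = 11.
The elision shares a bar with the next section but does not change this unit's count.

11 measures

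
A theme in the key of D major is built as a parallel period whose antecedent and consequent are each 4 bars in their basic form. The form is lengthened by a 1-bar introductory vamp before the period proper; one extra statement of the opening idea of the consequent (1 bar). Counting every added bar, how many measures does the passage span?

10 measures

Basic parallel period: 4 + 4 = 8 bars.
8 (basic form) + 1 (introduction) + 1 (extra statement) = 10.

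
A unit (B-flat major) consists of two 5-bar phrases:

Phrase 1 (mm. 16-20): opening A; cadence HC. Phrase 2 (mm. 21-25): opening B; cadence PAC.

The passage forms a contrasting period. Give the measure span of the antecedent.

measures 16–20

The phrase ending with the weaker cadence (half cadence) is the antecedent; the one ending more conclusively (perfect authentic cadence) is the consequent. The antecedent is measures 16–20.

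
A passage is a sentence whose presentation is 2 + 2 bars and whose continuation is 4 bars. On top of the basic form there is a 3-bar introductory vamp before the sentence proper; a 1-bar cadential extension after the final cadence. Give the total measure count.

Basic sentence: 2 + 2 + 4 = 8 bars.
8 (basic form) + 3 (introduction) + 1 (cadential extension) = 12.

12 measures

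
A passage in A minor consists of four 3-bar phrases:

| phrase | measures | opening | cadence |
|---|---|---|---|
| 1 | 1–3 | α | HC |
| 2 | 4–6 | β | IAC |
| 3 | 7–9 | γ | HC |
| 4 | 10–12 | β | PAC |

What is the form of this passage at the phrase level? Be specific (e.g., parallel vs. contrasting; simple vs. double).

contrasting double period

Four phrases in two halves: the first half (mm. 1–6) ends with an imperfect authentic cadence, the second (mm. 7-12) with a perfect authentic cadence — a large antecedent–consequent pair, i.e. a double period.
Phrase 3 begins with different material from phrase 1, making it contrasting.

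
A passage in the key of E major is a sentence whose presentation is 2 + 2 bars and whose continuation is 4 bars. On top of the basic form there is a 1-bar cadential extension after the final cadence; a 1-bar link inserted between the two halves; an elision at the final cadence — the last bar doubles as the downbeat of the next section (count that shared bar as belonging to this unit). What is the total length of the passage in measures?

Basic sentence: 2 + 2 + 4 = 8 bars.
8 (basic form) + 1 (cadential extension) + 1 (link) = 10.
The elision shares a bar with the next section but does not change this unit's count.

10 measures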